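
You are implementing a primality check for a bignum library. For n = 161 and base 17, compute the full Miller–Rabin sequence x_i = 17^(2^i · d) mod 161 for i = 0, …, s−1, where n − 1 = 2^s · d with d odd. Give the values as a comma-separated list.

159, 4, 16, 95, 9

n − 1 = 160 = 2^5 · 5, so s = 5 and d = 5.
x_0 = 17^5 mod 161 = 159.
x_1 = 159^2 mod 161 = 4.
x_2 = 4^2 mod 161 = 16.
x_3 = 16^2 mod 161 = 95.
x_4 = 95^2 mod 161 = 9.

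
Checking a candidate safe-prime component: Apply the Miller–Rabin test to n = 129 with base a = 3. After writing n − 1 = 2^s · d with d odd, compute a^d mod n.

3

n − 1 = 128 = 2^7 · 1, so s = 7 and d = 1.
3^1 mod 129 = 3.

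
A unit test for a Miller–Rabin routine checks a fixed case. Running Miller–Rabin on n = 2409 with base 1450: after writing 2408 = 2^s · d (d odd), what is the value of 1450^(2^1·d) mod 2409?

1852

n − 1 = 2408 = 2^3 · 301, so s = 3 and d = 301.
x_0 = 1450^301 mod 2409 = 229.
x_1 = 229^2 mod 2409 = 1852.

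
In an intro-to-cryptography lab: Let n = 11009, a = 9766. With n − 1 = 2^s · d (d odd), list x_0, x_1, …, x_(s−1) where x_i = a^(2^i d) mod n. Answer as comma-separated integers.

n − 1 = 11008 = 2^8 · 43, so s = 8 and d = 43.
x_0 = 9766^43 mod 11009 = 1358.
x_1 = 1358^2 mod 11009 = 5661.
x_2 = 5661^2 mod 11009 = 10731.
x_3 = 10731^2 mod 11009 = 221.
x_4 = 221^2 mod 11009 = 4805.
x_5 = 4805^2 mod 11009 = 2152.
x_6 = 2152^2 mod 11009 = 7324.
x_7 = 7324^2 mod 11009 = 5128.

1358, 5661, 10731, 221, 4805, 2152, 7324, 5128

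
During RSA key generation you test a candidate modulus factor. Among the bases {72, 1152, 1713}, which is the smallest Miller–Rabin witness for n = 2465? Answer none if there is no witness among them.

n − 1 = 2464 = 2^5 · 77, so s = 5 and d = 77.
Base 72: x_0 = 72^77 mod 2465 = 1177. x_0 is neither 1 nor 2464, so continue squaring. x_1 = 1177^2 mod 2465 = 2464. x_1 ≡ −1, so 72 is not a witness.
Base 1152: x_0 = 1152^77 mod 2465 = 1322. x_0 is neither 1 nor 2464, so continue squaring. x_1 = 1322^2 mod 2465 = 2464. x_1 ≡ −1, so 1152 is not a witness.
Base 1713: x_0 = 1713^77 mod 2465 = 2308. x_0 is neither 1 nor 2464, so continue squaring. x_1 = 2308^2 mod 2465 = 2464. x_1 ≡ −1, so 1713 is not a witness.
No listed base is a witness for 2465.

none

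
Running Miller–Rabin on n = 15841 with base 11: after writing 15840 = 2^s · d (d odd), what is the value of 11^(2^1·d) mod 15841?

n − 1 = 15840 = 2^5 · 495, so s = 5 and d = 495.
x_0 = 11^495 mod 15841 = 8989.
x_1 = 8989^2 mod 15841 = 13021.

13021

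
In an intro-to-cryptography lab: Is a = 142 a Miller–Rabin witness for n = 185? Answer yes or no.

no

n − 1 = 184 = 2^3 · 23, so s = 3 and d = 23.
x_0 = 142^23 mod 185 = 43.
x_0 is neither 1 nor 184, so continue squaring.
x_1 = 43^2 mod 185 = 184.
x_1 ≡ −1, so 142 is not a witness.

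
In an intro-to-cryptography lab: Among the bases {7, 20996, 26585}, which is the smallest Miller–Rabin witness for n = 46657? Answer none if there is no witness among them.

n − 1 = 46656 = 2^6 · 729, so s = 6 and d = 729.
Base 7: x_0 = 7^729 mod 46657 = 31858. x_0 is neither 1 nor 46656, so continue squaring. x_1 = 31858^2 mod 46657 = 2443. x_2 = 2443^2 mod 46657 = 42810. x_3 = 42810^2 mod 46657 = 9140. x_4 = 9140^2 mod 46657 = 23570. x_5 = 23570^2 mod 46657 = 1. x_5 = 1 but x_4 ≠ ±1, a nontrivial square root of 1 — 7 is a witness and 46657 is composite.
Base 20996: x_0 = 20996^729 mod 46657 = 4668. x_0 is neither 1 nor 46656, so continue squaring. x_1 = 4668^2 mod 46657 = 1405. x_2 = 1405^2 mod 46657 = 14431. x_3 = 14431^2 mod 46657 = 23570. x_4 = 23570^2 mod 46657 = 1. x_4 = 1 but x_3 ≠ ±1, a nontrivial square root of 1 — 20996 is a witness and 46657 is composite.
Base 26585: x_0 = 26585^729 mod 46657 = 20800. x_0 is neither 1 nor 46656, so continue squaring. x_1 = 20800^2 mod 46657 = 36296. x_2 = 36296^2 mod 46657 = 39221. x_3 = 39221^2 mod 46657 = 5551. x_4 = 5551^2 mod 46657 = 19981. x_5 = 19981^2 mod 46657 = 43069. Reached i = s−1 = 5 without hitting −1: 26585 is a Miller–Rabin witness and 46657 is composite.
The smallest witness among the given bases is 7.

7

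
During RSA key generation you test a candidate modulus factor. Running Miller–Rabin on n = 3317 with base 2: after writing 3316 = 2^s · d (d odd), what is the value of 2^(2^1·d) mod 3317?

3077

n − 1 = 3316 = 2^2 · 829, so s = 2 and d = 829.
x_0 = 2^829 mod 3317 = 419.
x_1 = 419^2 mod 3317 = 3077.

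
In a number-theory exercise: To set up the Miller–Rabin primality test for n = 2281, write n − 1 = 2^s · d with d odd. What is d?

Halving: 2280 → 1140 → 570 → 285; 285 is odd.
So 2280 = 2^3 · 285.

285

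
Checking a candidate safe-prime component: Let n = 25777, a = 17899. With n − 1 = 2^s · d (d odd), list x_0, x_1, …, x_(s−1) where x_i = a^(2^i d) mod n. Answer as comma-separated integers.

12895, 19375, 174, 4499

n − 1 = 25776 = 2^4 · 1611, so s = 4 and d = 1611.
x_0 = 17899^1611 mod 25777 = 12895.
x_1 = 12895^2 mod 25777 = 19375.
x_2 = 19375^2 mod 25777 = 174.
x_3 = 174^2 mod 25777 = 4499.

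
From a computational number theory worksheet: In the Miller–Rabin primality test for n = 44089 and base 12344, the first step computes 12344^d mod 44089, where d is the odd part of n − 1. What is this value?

n − 1 = 44088 = 2^3 · 5511, so s = 3 and d = 5511.
12344^5511 mod 44089 = 2219.

2219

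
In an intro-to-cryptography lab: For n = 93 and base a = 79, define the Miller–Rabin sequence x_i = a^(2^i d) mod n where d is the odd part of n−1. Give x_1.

n − 1 = 92 = 2^2 · 23, so s = 2 and d = 23.
Repeated squaring mod 93: 79^1 ≡ 79, 79^2 ≡ 10, 79^4 ≡ 7, 79^8 ≡ 49, 79^16 ≡ 76.
23 = 16 + 4 + 2 + 1, so 79^23 ≡ 76·7·10·79 ≡ 13 (mod 93).
x_0 = 13.
x_1 = 13^2 mod 93 = 76.

76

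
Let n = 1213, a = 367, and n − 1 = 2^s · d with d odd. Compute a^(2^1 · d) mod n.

1

n − 1 = 1212 = 2^2 · 303, so s = 2 and d = 303.
Repeated squaring mod 1213: 367^1 ≡ 367, 367^2 ≡ 46, 367^4 ≡ 903, 367^8 ≡ 273, 367^16 ≡ 536, 367^32 ≡ 1028, 367^64 ≡ 261, 367^128 ≡ 193, 367^256 ≡ 859.
303 = 256 + 32 + 8 + 4 + 2 + 1, so 367^303 ≡ 859·1028·273·903·46·367 ≡ 1212 (mod 1213).
x_0 = 1212.
x_1 = 1212^2 mod 1213 = 1.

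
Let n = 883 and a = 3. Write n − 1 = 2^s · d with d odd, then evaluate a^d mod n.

882

n − 1 = 882 = 2^1 · 441, so s = 1 and d = 441.
3^441 mod 883 = 882.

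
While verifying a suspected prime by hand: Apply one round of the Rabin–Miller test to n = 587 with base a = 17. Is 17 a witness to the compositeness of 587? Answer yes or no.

no

n − 1 = 586 = 2^1 · 293, so s = 1 and d = 293.
x_0 = 17^293 mod 587 = 1.
x_0 = 1, so 17 is not a witness.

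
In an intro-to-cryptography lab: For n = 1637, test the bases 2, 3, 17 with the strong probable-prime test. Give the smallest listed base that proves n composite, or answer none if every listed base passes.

none

n − 1 = 1636 = 2^2 · 409, so s = 2 and d = 409.
Base 2: x_0 = 2^409 mod 1637 = 316. x_0 is neither 1 nor 1636, so continue squaring. x_1 = 316^2 mod 1637 = 1636. x_1 ≡ −1, so 2 is not a witness.
Base 3: x_0 = 3^409 mod 1637 = 316. x_0 is neither 1 nor 1636, so continue squaring. x_1 = 316^2 mod 1637 = 1636. x_1 ≡ −1, so 3 is not a witness.
Base 17: x_0 = 17^409 mod 1637 = 1321. x_0 is neither 1 nor 1636, so continue squaring. x_1 = 1321^2 mod 1637 = 1636. x_1 ≡ −1, so 17 is not a witness.
No listed base is a witness for 1637.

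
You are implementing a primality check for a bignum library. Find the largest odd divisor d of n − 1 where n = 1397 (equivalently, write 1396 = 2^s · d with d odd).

349

Halving: 1396 → 698 → 349; 349 is odd.
So 1396 = 2^2 · 349.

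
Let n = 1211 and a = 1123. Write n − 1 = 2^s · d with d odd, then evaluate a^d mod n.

n − 1 = 1210 = 2^1 · 605, so s = 1 and d = 605.
1123^605 mod 1211 = 1013.

1013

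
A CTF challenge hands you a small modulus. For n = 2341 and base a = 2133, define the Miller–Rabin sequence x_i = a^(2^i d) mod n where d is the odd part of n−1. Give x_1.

n − 1 = 2340 = 2^2 · 585, so s = 2 and d = 585.
x_0 = 2133^585 mod 2341 = 1.
x_1 = 1^2 mod 2341 = 1.

1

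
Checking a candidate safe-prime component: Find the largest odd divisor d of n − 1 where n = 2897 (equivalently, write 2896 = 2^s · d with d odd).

181

Halving: 2896 → 1448 → 724 → 362 → 181; 181 is odd.
So 2896 = 2^4 · 181.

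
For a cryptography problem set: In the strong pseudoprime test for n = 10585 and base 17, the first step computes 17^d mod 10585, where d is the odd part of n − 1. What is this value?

4913

n − 1 = 10584 = 2^3 · 1323, so s = 3 and d = 1323.
17^1323 mod 10585 = 4913.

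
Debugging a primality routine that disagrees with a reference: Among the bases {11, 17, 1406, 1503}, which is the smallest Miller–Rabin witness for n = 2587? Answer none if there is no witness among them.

11

n − 1 = 2586 = 2^1 · 1293, so s = 1 and d = 1293.
Base 11: x_0 = 11^1293 mod 2587 = 1529. x_0 ∉ {1, 2586} and s = 1, so 11 is a Miller–Rabin witness and 2587 is composite.
Base 17: x_0 = 17^1293 mod 2587 = 1728. x_0 ∉ {1, 2586} and s = 1, so 17 is a Miller–Rabin witness and 2587 is composite.
Base 1406: x_0 = 1406^1293 mod 2587 = 1656. x_0 ∉ {1, 2586} and s = 1, so 1406 is a Miller–Rabin witness and 2587 is composite.
Base 1503: x_0 = 1503^1293 mod 2587 = 216. x_0 ∉ {1, 2586} and s = 1, so 1503 is a Miller–Rabin witness and 2587 is composite.
The smallest witness among the given bases is 11.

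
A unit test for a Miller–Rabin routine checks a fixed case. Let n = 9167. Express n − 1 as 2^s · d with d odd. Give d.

Halving: 9166 → 4583; 4583 is odd.
So 9166 = 2^1 · 4583.

4583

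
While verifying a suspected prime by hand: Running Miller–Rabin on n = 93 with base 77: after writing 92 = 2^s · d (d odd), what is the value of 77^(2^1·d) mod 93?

n − 1 = 92 = 2^2 · 23, so s = 2 and d = 23.
Repeated squaring mod 93: 77^1 ≡ 77, 77^2 ≡ 70, 77^4 ≡ 64, 77^8 ≡ 4, 77^16 ≡ 16.
23 = 16 + 4 + 2 + 1, so 77^23 ≡ 16·64·70·77 ≡ 89 (mod 93).
x_0 = 89.
x_1 = 89^2 mod 93 = 16.

16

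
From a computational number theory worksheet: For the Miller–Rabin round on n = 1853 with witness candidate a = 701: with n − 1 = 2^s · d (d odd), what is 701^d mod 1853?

n − 1 = 1852 = 2^2 · 463, so s = 2 and d = 463.
701^463 mod 1853 = 285.

285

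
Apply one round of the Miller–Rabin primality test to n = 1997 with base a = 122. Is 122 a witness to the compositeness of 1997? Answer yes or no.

n − 1 = 1996 = 2^2 · 499, so s = 2 and d = 499.
Repeated squaring mod 1997: 122^1 ≡ 122, 122^2 ≡ 905, 122^4 ≡ 255, 122^8 ≡ 1121, 122^16 ≡ 528, 122^32 ≡ 1201, 122^64 ≡ 567, 122^128 ≡ 1969, 122^256 ≡ 784.
499 = 256 + 128 + 64 + 32 + 16 + 2 + 1, so 122^499 ≡ 784·1969·567·1201·528·905·122 ≡ 1585 (mod 1997).
x_0 = 122^499 mod 1997 = 1585.
x_0 is neither 1 nor 1996, so continue squaring.
x_1 = 1585^2 mod 1997 = 1996.
x_1 ≡ −1, so 122 is not a witness.

no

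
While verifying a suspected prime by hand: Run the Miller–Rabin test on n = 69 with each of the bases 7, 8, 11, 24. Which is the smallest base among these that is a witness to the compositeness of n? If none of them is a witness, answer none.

7

n − 1 = 68 = 2^2 · 17, so s = 2 and d = 17.
Base 7: x_0 = 7^17 mod 69 = 19. x_0 is neither 1 nor 68, so continue squaring. x_1 = 19^2 mod 69 = 16. Reached i = s−1 = 1 without hitting −1: 7 is a Miller–Rabin witness and 69 is composite.
Base 8: x_0 = 8^17 mod 69 = 59. x_0 is neither 1 nor 68, so continue squaring. x_1 = 59^2 mod 69 = 31. Reached i = s−1 = 1 without hitting −1: 8 is a Miller–Rabin witness and 69 is composite.
Base 11: x_0 = 11^17 mod 69 = 14. x_0 is neither 1 nor 68, so continue squaring. x_1 = 14^2 mod 69 = 58. Reached i = s−1 = 1 without hitting −1: 11 is a Miller–Rabin witness and 69 is composite.
Base 24: x_0 = 24^17 mod 69 = 24. x_0 is neither 1 nor 68, so continue squaring. x_1 = 24^2 mod 69 = 24. Reached i = s−1 = 1 without hitting −1: 24 is a Miller–Rabin witness and 69 is composite.
The smallest witness among the given bases is 7.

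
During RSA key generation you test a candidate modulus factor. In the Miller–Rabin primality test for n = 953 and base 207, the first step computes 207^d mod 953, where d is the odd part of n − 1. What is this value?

156

n − 1 = 952 = 2^3 · 119, so s = 3 and d = 119.
207^119 mod 953 = 156.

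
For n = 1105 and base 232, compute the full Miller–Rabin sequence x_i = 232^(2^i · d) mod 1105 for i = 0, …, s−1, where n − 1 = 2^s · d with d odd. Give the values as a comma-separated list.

n − 1 = 1104 = 2^4 · 69, so s = 4 and d = 69.
x_0 = 232^69 mod 1105 = 112.
x_1 = 112^2 mod 1105 = 389.
x_2 = 389^2 mod 1105 = 1041.
x_3 = 1041^2 mod 1105 = 781.

112, 389, 1041, 781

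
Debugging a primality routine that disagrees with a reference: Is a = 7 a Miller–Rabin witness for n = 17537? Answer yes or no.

n − 1 = 17536 = 2^7 · 137, so s = 7 and d = 137.
x_0 = 7^137 mod 17537 = 8656.
x_0 is neither 1 nor 17536, so continue squaring.
x_1 = 8656^2 mod 17537 = 8272.
x_2 = 8272^2 mod 17537 = 14147.
x_3 = 14147^2 mod 17537 = 5365.
x_4 = 5365^2 mod 17537 = 5008.
x_5 = 5008^2 mod 17537 = 2154.
x_6 = 2154^2 mod 17537 = 9948.
Reached i = s−1 = 6 without hitting −1: 7 is a Miller–Rabin witness and 17537 is composite.

yes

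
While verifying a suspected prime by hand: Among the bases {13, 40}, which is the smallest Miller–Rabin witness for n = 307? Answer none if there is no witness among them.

n − 1 = 306 = 2^1 · 153, so s = 1 and d = 153.
Base 13: x_0 = 13^153 mod 307 = 306. x_0 = 306 ≡ −1, so 13 is not a witness.
Base 40: x_0 = 40^153 mod 307 = 1. x_0 = 1, so 40 is not a witness.
No listed base is a witness for 307.

none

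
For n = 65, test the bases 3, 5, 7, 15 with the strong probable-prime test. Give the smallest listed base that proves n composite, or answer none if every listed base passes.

3

n − 1 = 64 = 2^6 · 1, so s = 6 and d = 1.
Base 3: x_0 = 3^1 mod 65 = 3. x_0 is neither 1 nor 64, so continue squaring. x_1 = 3^2 mod 65 = 9. x_2 = 9^2 mod 65 = 16. x_3 = 16^2 mod 65 = 61. x_4 = 61^2 mod 65 = 16. x_5 = 16^2 mod 65 = 61. Reached i = s−1 = 5 without hitting −1: 3 is a Miller–Rabin witness and 65 is composite.
Base 5: x_0 = 5^1 mod 65 = 5. x_0 is neither 1 nor 64, so continue squaring. x_1 = 5^2 mod 65 = 25. x_2 = 25^2 mod 65 = 40. x_3 = 40^2 mod 65 = 40. x_4 = 40^2 mod 65 = 40. x_5 = 40^2 mod 65 = 40. Reached i = s−1 = 5 without hitting −1: 5 is a Miller–Rabin witness and 65 is composite.
Base 7: x_0 = 7^1 mod 65 = 7. x_0 is neither 1 nor 64, so continue squaring. x_1 = 7^2 mod 65 = 49. x_2 = 49^2 mod 65 = 61. x_3 = 61^2 mod 65 = 16. x_4 = 16^2 mod 65 = 61. x_5 = 61^2 mod 65 = 16. Reached i = s−1 = 5 without hitting −1: 7 is a Miller–Rabin witness and 65 is composite.
Base 15: x_0 = 15^1 mod 65 = 15. x_0 is neither 1 nor 64, so continue squaring. x_1 = 15^2 mod 65 = 30. x_2 = 30^2 mod 65 = 55. x_3 = 55^2 mod 65 = 35. x_4 = 35^2 mod 65 = 55. x_5 = 55^2 mod 65 = 35. Reached i = s−1 = 5 without hitting −1: 15 is a Miller–Rabin witness and 65 is composite.
The smallest witness among the given bases is 3.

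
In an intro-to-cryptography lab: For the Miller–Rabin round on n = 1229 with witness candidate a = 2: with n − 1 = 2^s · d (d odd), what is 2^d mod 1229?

n − 1 = 1228 = 2^2 · 307, so s = 2 and d = 307.
Repeated squaring mod 1229: 2^1 ≡ 2, 2^2 ≡ 4, 2^4 ≡ 16, 2^8 ≡ 256, 2^16 ≡ 399, 2^32 ≡ 660, 2^64 ≡ 534, 2^128 ≡ 28, 2^256 ≡ 784.
307 = 256 + 32 + 16 + 2 + 1, so 2^307 ≡ 784·660·399·4·2 ≡ 632 (mod 1229).

632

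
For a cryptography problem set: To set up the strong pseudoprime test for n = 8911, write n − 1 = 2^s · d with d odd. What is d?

4455

Halving: 8910 → 4455; 4455 is odd.
So 8910 = 2^1 · 4455.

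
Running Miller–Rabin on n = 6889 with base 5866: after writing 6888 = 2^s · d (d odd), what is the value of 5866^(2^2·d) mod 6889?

1827

n − 1 = 6888 = 2^3 · 861, so s = 3 and d = 861.
Repeated squaring mod 6889: 5866^1 ≡ 5866, 5866^2 ≡ 6290, 5866^4 ≡ 573, 5866^8 ≡ 4546, 5866^16 ≡ 6005, 5866^32 ≡ 2999, 5866^64 ≡ 3856, 5866^128 ≡ 2274, 5866^256 ≡ 4326, 5866^512 ≡ 3752.
861 = 512 + 256 + 64 + 16 + 8 + 4 + 1, so 5866^861 ≡ 3752·4326·3856·6005·4546·573·5866 ≡ 2987 (mod 6889).
x_0 = 2987.
x_1 = 2987^2 mod 6889 = 914.
x_2 = 914^2 mod 6889 = 1827.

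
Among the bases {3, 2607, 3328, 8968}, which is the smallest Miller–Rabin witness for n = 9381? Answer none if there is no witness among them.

3

n − 1 = 9380 = 2^2 · 2345, so s = 2 and d = 2345.
Base 3: x_0 = 3^2345 mod 9381 = 8193. x_0 is neither 1 nor 9380, so continue squaring. x_1 = 8193^2 mod 9381 = 4194. Reached i = s−1 = 1 without hitting −1: 3 is a Miller–Rabin witness and 9381 is composite.
Base 2607: x_0 = 2607^2345 mod 9381 = 2904. x_0 is neither 1 nor 9380, so continue squaring. x_1 = 2904^2 mod 9381 = 9078. Reached i = s−1 = 1 without hitting −1: 2607 is a Miller–Rabin witness and 9381 is composite.
Base 3328: x_0 = 3328^2345 mod 9381 = 1447. x_0 is neither 1 nor 9380, so continue squaring. x_1 = 1447^2 mod 9381 = 1846. Reached i = s−1 = 1 without hitting −1: 3328 is a Miller–Rabin witness and 9381 is composite.
Base 8968: x_0 = 8968^2345 mod 9381 = 4012. x_0 is neither 1 nor 9380, so continue squaring. x_1 = 4012^2 mod 9381 = 7729. Reached i = s−1 = 1 without hitting −1: 8968 is a Miller–Rabin witness and 9381 is composite.
The smallest witness among the given bases is 3.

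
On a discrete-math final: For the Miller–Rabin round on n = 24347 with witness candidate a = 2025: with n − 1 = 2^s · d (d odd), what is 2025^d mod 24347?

7884

n − 1 = 24346 = 2^1 · 12173, so s = 1 and d = 12173.
Repeated squaring mod 24347: 2025^1 ≡ 2025, 2025^2 ≡ 10329, 2025^4 ≡ 24034, 2025^8 ≡ 581, 2025^16 ≡ 21050, 2025^32 ≡ 11447, 2025^64 ≡ 22602, 2025^128 ≡ 1650, 2025^256 ≡ 19983, 2025^512 ≡ 5142, 2025^1024 ≡ 23669, 2025^2048 ≡ 21438, 2025^4096 ≡ 13872, 2025^8192 ≡ 18043.
12173 = 8192 + 2048 + 1024 + 512 + 256 + 128 + 8 + 4 + 1, so 2025^12173 ≡ 18043·21438·23669·5142·19983·1650·581·24034·2025 ≡ 7884 (mod 24347).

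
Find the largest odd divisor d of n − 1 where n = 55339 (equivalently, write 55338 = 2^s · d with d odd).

Halving: 55338 → 27669; 27669 is odd.
So 55338 = 2^1 · 27669.

27669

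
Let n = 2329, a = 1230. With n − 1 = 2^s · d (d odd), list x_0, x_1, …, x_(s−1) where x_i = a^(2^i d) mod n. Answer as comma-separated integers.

n − 1 = 2328 = 2^3 · 291, so s = 3 and d = 291.
x_0 = 1230^291 mod 2329 = 1049.
x_1 = 1049^2 mod 2329 = 1113.
x_2 = 1113^2 mod 2329 = 2070.

1049, 1113, 2070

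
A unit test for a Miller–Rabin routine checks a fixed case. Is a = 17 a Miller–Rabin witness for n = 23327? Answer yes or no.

no

n − 1 = 23326 = 2^1 · 11663, so s = 1 and d = 11663.
x_0 = 17^11663 mod 23327 = 23326.
x_0 = 23326 ≡ −1, so 17 is not a witness.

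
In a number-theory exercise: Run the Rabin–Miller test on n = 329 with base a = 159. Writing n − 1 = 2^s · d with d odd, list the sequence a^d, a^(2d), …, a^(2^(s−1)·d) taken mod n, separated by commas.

101, 2, 4

n − 1 = 328 = 2^3 · 41, so s = 3 and d = 41.
x_0 = 159^41 mod 329 = 101.
x_1 = 101^2 mod 329 = 2.
x_2 = 2^2 mod 329 = 4.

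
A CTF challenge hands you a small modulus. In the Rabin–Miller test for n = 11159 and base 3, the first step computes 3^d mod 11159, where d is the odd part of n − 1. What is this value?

n − 1 = 11158 = 2^1 · 5579, so s = 1 and d = 5579.
Repeated squaring mod 11159: 3^1 ≡ 3, 3^2 ≡ 9, 3^4 ≡ 81, 3^8 ≡ 6561, 3^16 ≡ 6458, 3^32 ≡ 4581, 3^64 ≡ 6641, 3^128 ≡ 2513, 3^256 ≡ 10334, 3^512 ≡ 11085, 3^1024 ≡ 5476, 3^2048 ≡ 2343, 3^4096 ≡ 10580.
5579 = 4096 + 1024 + 256 + 128 + 64 + 8 + 2 + 1, so 3^5579 ≡ 10580·5476·10334·2513·6641·6561·9·3 ≡ 1 (mod 11159).

1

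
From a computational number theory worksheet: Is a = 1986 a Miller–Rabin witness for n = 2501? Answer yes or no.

n − 1 = 2500 = 2^2 · 625, so s = 2 and d = 625.
Repeated squaring mod 2501: 1986^1 ≡ 1986, 1986^2 ≡ 119, 1986^4 ≡ 1656, 1986^8 ≡ 1240, 1986^16 ≡ 1986, 1986^32 ≡ 119, 1986^64 ≡ 1656, 1986^128 ≡ 1240, 1986^256 ≡ 1986, 1986^512 ≡ 119.
625 = 512 + 64 + 32 + 16 + 1, so 1986^625 ≡ 119·1656·119·1986·1986 ≡ 1 (mod 2501).
x_0 = 1986^625 mod 2501 = 1.
x_0 = 1, so 1986 is not a witness.

no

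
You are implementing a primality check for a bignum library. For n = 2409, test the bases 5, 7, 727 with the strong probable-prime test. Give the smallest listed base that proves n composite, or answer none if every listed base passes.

n − 1 = 2408 = 2^3 · 301, so s = 3 and d = 301.
Base 5: x_0 = 5^301 mod 2409 = 2381. x_0 is neither 1 nor 2408, so continue squaring. x_1 = 2381^2 mod 2409 = 784. x_2 = 784^2 mod 2409 = 361. Reached i = s−1 = 2 without hitting −1: 5 is a Miller–Rabin witness and 2409 is composite.
Base 7: x_0 = 7^301 mod 2409 = 139. x_0 is neither 1 nor 2408, so continue squaring. x_1 = 139^2 mod 2409 = 49. x_2 = 49^2 mod 2409 = 2401. Reached i = s−1 = 2 without hitting −1: 7 is a Miller–Rabin witness and 2409 is composite.
Base 727: x_0 = 727^301 mod 2409 = 727. x_0 is neither 1 nor 2408, so continue squaring. x_1 = 727^2 mod 2409 = 958. x_2 = 958^2 mod 2409 = 2344. Reached i = s−1 = 2 without hitting −1: 727 is a Miller–Rabin witness and 2409 is composite.
The smallest witness among the given bases is 5.

5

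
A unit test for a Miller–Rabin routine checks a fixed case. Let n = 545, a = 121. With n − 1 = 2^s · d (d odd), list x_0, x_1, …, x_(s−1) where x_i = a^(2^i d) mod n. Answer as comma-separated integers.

31, 416, 291, 206, 471

n − 1 = 544 = 2^5 · 17, so s = 5 and d = 17.
x_0 = 121^17 mod 545 = 31.
x_1 = 31^2 mod 545 = 416.
x_2 = 416^2 mod 545 = 291.
x_3 = 291^2 mod 545 = 206.
x_4 = 206^2 mod 545 = 471.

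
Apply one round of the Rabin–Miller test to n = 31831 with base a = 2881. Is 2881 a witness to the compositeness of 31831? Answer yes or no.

yes

n − 1 = 31830 = 2^1 · 15915, so s = 1 and d = 15915.
x_0 = 2881^15915 mod 31831 = 31230.
x_0 ∉ {1, 31830} and s = 1, so 2881 is a Miller–Rabin witness and 31831 is composite.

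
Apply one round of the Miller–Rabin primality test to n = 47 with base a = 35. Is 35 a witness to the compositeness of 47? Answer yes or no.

no

n − 1 = 46 = 2^1 · 23, so s = 1 and d = 23.
Repeated squaring mod 47: 35^1 ≡ 35, 35^2 ≡ 3, 35^4 ≡ 9, 35^8 ≡ 34, 35^16 ≡ 28.
23 = 16 + 4 + 2 + 1, so 35^23 ≡ 28·9·3·35 ≡ 46 (mod 47).
x_0 = 35^23 mod 47 = 46.
x_0 = 46 ≡ −1, so 35 is not a witness.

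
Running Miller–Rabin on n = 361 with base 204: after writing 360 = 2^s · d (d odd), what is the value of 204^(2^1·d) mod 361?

n − 1 = 360 = 2^3 · 45, so s = 3 and d = 45.
x_0 = 204^45 mod 361 = 227.
x_1 = 227^2 mod 361 = 267.

267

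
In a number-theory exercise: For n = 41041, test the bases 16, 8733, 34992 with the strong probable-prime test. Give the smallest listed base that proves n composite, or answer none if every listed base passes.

n − 1 = 41040 = 2^4 · 2565, so s = 4 and d = 2565.
Base 16: x_0 = 16^2565 mod 41041 = 1. x_0 = 1, so 16 is not a witness.
Base 8733: x_0 = 8733^2565 mod 41041 = 11439. x_0 is neither 1 nor 41040, so continue squaring. x_1 = 11439^2 mod 41041 = 12013. x_2 = 12013^2 mod 41041 = 12013. x_3 = 12013^2 mod 41041 = 12013. Reached i = s−1 = 3 without hitting −1: 8733 is a Miller–Rabin witness and 41041 is composite.
Base 34992: x_0 = 34992^2565 mod 41041 = 33606. x_0 is neither 1 nor 41040, so continue squaring. x_1 = 33606^2 mod 41041 = 38039. x_2 = 38039^2 mod 41041 = 24025. x_3 = 24025^2 mod 41041 = 1. x_3 = 1 but x_2 ≠ ±1, a nontrivial square root of 1 — 34992 is a witness and 41041 is composite.
The smallest witness among the given bases is 8733.

8733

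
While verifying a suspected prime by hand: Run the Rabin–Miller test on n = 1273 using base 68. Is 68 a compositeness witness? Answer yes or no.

n − 1 = 1272 = 2^3 · 159, so s = 3 and d = 159.
x_0 = 68^159 mod 1273 = 1.
x_0 = 1, so 68 is not a witness.

no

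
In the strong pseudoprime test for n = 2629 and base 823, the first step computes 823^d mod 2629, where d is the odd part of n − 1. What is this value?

1335

n − 1 = 2628 = 2^2 · 657, so s = 2 and d = 657.
823^657 mod 2629 = 1335.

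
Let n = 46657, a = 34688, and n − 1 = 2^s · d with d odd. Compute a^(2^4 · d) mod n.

n − 1 = 46656 = 2^6 · 729, so s = 6 and d = 729.
x_0 = 34688^729 mod 46657 = 26350.
x_1 = 26350^2 mod 46657 = 19683.
x_2 = 19683^2 mod 46657 = 27418.
x_3 = 27418^2 mod 46657 = 9140.
x_4 = 9140^2 mod 46657 = 23570.

23570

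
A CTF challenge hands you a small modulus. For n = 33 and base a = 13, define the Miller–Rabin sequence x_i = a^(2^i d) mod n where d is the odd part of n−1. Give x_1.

4

n − 1 = 32 = 2^5 · 1, so s = 5 and d = 1.
x_0 = 13^1 mod 33 = 13.
x_1 = 13^2 mod 33 = 4.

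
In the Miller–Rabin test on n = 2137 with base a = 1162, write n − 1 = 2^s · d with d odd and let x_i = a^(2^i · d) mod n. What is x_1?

n − 1 = 2136 = 2^3 · 267, so s = 3 and d = 267.
x_0 = 1162^267 mod 2137 = 265.
x_1 = 265^2 mod 2137 = 1841.

1841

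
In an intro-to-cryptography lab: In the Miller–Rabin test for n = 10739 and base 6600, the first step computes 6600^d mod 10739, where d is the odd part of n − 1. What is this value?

1

n − 1 = 10738 = 2^1 · 5369, so s = 1 and d = 5369.
6600^5369 mod 10739 = 1.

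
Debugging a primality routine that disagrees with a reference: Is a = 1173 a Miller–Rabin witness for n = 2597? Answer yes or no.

n − 1 = 2596 = 2^2 · 649, so s = 2 and d = 649.
Repeated squaring mod 2597: 1173^1 ≡ 1173, 1173^2 ≡ 2116, 1173^4 ≡ 228, 1173^8 ≡ 44, 1173^16 ≡ 1936, 1173^32 ≡ 625, 1173^64 ≡ 1075, 1173^128 ≡ 2557, 1173^256 ≡ 1600, 1173^512 ≡ 1955.
649 = 512 + 128 + 8 + 1, so 1173^649 ≡ 1955·2557·44·1173 ≡ 1628 (mod 2597).
x_0 = 1173^649 mod 2597 = 1628.
x_0 is neither 1 nor 2596, so continue squaring.
x_1 = 1628^2 mod 2597 = 1444.
Reached i = s−1 = 1 without hitting −1: 1173 is a Miller–Rabin witness and 2597 is composite.

yes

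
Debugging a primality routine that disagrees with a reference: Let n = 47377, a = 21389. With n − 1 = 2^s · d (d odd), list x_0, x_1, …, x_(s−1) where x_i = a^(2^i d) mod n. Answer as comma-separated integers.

n − 1 = 47376 = 2^4 · 2961, so s = 4 and d = 2961.
x_0 = 21389^2961 mod 47377 = 6132.
x_1 = 6132^2 mod 47377 = 31463.
x_2 = 31463^2 mod 47377 = 25331.
x_3 = 25331^2 mod 47377 = 32850.

6132, 31463, 25331, 32850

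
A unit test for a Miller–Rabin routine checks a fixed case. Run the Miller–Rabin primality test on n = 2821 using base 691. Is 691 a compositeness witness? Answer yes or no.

n − 1 = 2820 = 2^2 · 705, so s = 2 and d = 705.
Repeated squaring mod 2821: 691^1 ≡ 691, 691^2 ≡ 732, 691^4 ≡ 2655, 691^8 ≡ 2167, 691^16 ≡ 1745, 691^32 ≡ 1166, 691^64 ≡ 2655, 691^128 ≡ 2167, 691^256 ≡ 1745, 691^512 ≡ 1166.
705 = 512 + 128 + 64 + 1, so 691^705 ≡ 1166·2167·2655·691 ≡ 993 (mod 2821).
x_0 = 691^705 mod 2821 = 993.
x_0 is neither 1 nor 2820, so continue squaring.
x_1 = 993^2 mod 2821 = 1520.
Reached i = s−1 = 1 without hitting −1: 691 is a Miller–Rabin witness and 2821 is composite.

yes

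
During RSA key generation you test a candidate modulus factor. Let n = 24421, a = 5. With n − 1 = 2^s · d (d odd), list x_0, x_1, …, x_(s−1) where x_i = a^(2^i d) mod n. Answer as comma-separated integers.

n − 1 = 24420 = 2^2 · 6105, so s = 2 and d = 6105.
x_0 = 5^6105 mod 24421 = 1.
x_1 = 1^2 mod 24421 = 1.

1, 1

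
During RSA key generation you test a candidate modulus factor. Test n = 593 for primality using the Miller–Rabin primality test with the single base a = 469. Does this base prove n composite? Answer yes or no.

n − 1 = 592 = 2^4 · 37, so s = 4 and d = 37.
x_0 = 469^37 mod 593 = 77.
x_0 is neither 1 nor 592, so continue squaring.
x_1 = 77^2 mod 593 = 592.
x_1 ≡ −1, so 469 is not a witness.

no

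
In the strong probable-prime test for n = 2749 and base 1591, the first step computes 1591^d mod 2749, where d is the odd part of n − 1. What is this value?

2748

n − 1 = 2748 = 2^2 · 687, so s = 2 and d = 687.
1591^687 mod 2749 = 2748.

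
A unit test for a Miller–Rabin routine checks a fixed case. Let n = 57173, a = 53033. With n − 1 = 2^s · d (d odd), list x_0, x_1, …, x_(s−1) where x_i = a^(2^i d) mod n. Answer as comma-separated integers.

n − 1 = 57172 = 2^2 · 14293, so s = 2 and d = 14293.
x_0 = 53033^14293 mod 57173 = 49726.
x_1 = 49726^2 mod 57173 = 57172.

49726, 57172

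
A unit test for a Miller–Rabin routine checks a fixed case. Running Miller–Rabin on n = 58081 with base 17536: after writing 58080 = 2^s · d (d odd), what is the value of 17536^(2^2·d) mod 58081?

n − 1 = 58080 = 2^5 · 1815, so s = 5 and d = 1815.
x_0 = 17536^1815 mod 58081 = 20529.
x_1 = 20529^2 mod 58081 = 4105.
x_2 = 4105^2 mod 58081 = 7535.

7535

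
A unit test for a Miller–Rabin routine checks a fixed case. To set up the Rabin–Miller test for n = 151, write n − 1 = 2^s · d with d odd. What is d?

75

Halving: 150 → 75; 75 is odd.
So 150 = 2^1 · 75.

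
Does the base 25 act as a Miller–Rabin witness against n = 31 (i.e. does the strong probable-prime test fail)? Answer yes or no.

n − 1 = 30 = 2^1 · 15, so s = 1 and d = 15.
x_0 = 25^15 mod 31 = 1.
x_0 = 1, so 25 is not a witness.

no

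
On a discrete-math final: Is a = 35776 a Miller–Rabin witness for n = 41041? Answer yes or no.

n − 1 = 41040 = 2^4 · 2565, so s = 4 and d = 2565.
x_0 = 35776^2565 mod 41041 = 6656.
x_0 is neither 1 nor 41040, so continue squaring.
x_1 = 6656^2 mod 41041 = 19097.
x_2 = 19097^2 mod 41041 = 5083.
x_3 = 5083^2 mod 41041 = 22100.
Reached i = s−1 = 3 without hitting −1: 35776 is a Miller–Rabin witness and 41041 is composite.

yes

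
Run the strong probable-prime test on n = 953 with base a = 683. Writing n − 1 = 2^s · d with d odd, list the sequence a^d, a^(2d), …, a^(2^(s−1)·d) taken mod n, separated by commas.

n − 1 = 952 = 2^3 · 119, so s = 3 and d = 119.
x_0 = 683^119 mod 953 = 952.
x_1 = 952^2 mod 953 = 1.
x_2 = 1^2 mod 953 = 1.

952, 1, 1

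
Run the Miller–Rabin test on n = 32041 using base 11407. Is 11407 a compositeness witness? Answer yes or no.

no

n − 1 = 32040 = 2^3 · 4005, so s = 3 and d = 4005.
x_0 = 11407^4005 mod 32041 = 32040.
x_0 = 32040 ≡ −1, so 11407 is not a witness.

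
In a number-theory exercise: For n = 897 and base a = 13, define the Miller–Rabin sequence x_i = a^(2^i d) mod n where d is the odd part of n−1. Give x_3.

n − 1 = 896 = 2^7 · 7, so s = 7 and d = 7.
x_0 = 13^7 mod 897 = 676.
x_1 = 676^2 mod 897 = 403.
x_2 = 403^2 mod 897 = 52.
x_3 = 52^2 mod 897 = 13.

13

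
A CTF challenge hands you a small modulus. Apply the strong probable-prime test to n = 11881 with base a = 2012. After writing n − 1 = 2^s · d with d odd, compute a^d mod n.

621

n − 1 = 11880 = 2^3 · 1485, so s = 3 and d = 1485.
Repeated squaring mod 11881: 2012^1 ≡ 2012, 2012^2 ≡ 8604, 2012^4 ≡ 10186, 2012^8 ≡ 9704, 2012^16 ≡ 10691, 2012^32 ≡ 2261, 2012^64 ≡ 3291, 2012^128 ≡ 7090, 2012^256 ≡ 11470, 2012^512 ≡ 2587, 2012^1024 ≡ 3566.
1485 = 1024 + 256 + 128 + 64 + 8 + 4 + 1, so 2012^1485 ≡ 3566·11470·7090·3291·9704·10186·2012 ≡ 621 (mod 11881).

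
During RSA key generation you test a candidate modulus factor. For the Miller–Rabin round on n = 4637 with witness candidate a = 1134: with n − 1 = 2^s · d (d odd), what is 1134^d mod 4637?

1

n − 1 = 4636 = 2^2 · 1159, so s = 2 and d = 1159.
1134^1159 mod 4637 = 1.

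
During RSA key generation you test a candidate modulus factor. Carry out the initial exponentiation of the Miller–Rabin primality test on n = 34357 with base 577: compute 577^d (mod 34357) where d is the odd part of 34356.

n − 1 = 34356 = 2^2 · 8589, so s = 2 and d = 8589.
Repeated squaring mod 34357: 577^1 ≡ 577, 577^2 ≡ 23716, 577^4 ≡ 24566, 577^8 ≡ 7651, 577^16 ≡ 27830, 577^32 ≡ 33406, 577^64 ≡ 11119, 577^128 ≡ 15675, 577^256 ≡ 18718, 577^512 ≡ 25195, 577^1024 ≡ 8093, 577^2048 ≡ 12207, 577^4096 ≡ 4540, 577^8192 ≡ 31757.
8589 = 8192 + 256 + 128 + 8 + 4 + 1, so 577^8589 ≡ 31757·18718·15675·7651·24566·577 ≡ 6578 (mod 34357).

6578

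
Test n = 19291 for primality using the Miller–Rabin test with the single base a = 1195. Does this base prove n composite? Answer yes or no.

no

n − 1 = 19290 = 2^1 · 9645, so s = 1 and d = 9645.
x_0 = 1195^9645 mod 19291 = 1.
x_0 = 1, so 1195 is not a witness.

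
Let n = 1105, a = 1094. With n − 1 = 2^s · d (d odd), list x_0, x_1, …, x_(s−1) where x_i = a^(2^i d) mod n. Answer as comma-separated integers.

109, 831, 1041, 781

n − 1 = 1104 = 2^4 · 69, so s = 4 and d = 69.
x_0 = 1094^69 mod 1105 = 109.
x_1 = 109^2 mod 1105 = 831.
x_2 = 831^2 mod 1105 = 1041.
x_3 = 1041^2 mod 1105 = 781.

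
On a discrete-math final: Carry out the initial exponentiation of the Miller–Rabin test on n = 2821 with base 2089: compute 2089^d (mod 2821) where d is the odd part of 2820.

1301

n − 1 = 2820 = 2^2 · 705, so s = 2 and d = 705.
2089^705 mod 2821 = 1301.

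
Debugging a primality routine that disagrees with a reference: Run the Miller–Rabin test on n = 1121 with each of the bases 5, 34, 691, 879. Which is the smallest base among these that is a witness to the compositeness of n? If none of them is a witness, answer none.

n − 1 = 1120 = 2^5 · 35, so s = 5 and d = 35.
Base 5: x_0 = 5^35 mod 1121 = 403. x_0 is neither 1 nor 1120, so continue squaring. x_1 = 403^2 mod 1121 = 985. x_2 = 985^2 mod 1121 = 560. x_3 = 560^2 mod 1121 = 841. x_4 = 841^2 mod 1121 = 1051. Reached i = s−1 = 4 without hitting −1: 5 is a Miller–Rabin witness and 1121 is composite.
Base 34: x_0 = 34^35 mod 1121 = 1021. x_0 is neither 1 nor 1120, so continue squaring. x_1 = 1021^2 mod 1121 = 1032. x_2 = 1032^2 mod 1121 = 74. x_3 = 74^2 mod 1121 = 992. x_4 = 992^2 mod 1121 = 947. Reached i = s−1 = 4 without hitting −1: 34 is a Miller–Rabin witness and 1121 is composite.
Base 691: x_0 = 691^35 mod 1121 = 334. x_0 is neither 1 nor 1120, so continue squaring. x_1 = 334^2 mod 1121 = 577. x_2 = 577^2 mod 1121 = 1113. x_3 = 1113^2 mod 1121 = 64. x_4 = 64^2 mod 1121 = 733. Reached i = s−1 = 4 without hitting −1: 691 is a Miller–Rabin witness and 1121 is composite.
Base 879: x_0 = 879^35 mod 1121 = 1049. x_0 is neither 1 nor 1120, so continue squaring. x_1 = 1049^2 mod 1121 = 700. x_2 = 700^2 mod 1121 = 123. x_3 = 123^2 mod 1121 = 556. x_4 = 556^2 mod 1121 = 861. Reached i = s−1 = 4 without hitting −1: 879 is a Miller–Rabin witness and 1121 is composite.
The smallest witness among the given bases is 5.

5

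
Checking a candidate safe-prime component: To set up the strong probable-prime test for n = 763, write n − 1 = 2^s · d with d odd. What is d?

381

Halving: 762 → 381; 381 is odd.
So 762 = 2^1 · 381.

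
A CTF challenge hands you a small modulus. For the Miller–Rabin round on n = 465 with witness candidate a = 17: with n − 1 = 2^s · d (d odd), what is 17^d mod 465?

n − 1 = 464 = 2^4 · 29, so s = 4 and d = 29.
Repeated squaring mod 465: 17^1 ≡ 17, 17^2 ≡ 289, 17^4 ≡ 286, 17^8 ≡ 421, 17^16 ≡ 76.
29 = 16 + 8 + 4 + 1, so 17^29 ≡ 76·421·286·17 ≡ 197 (mod 465).

197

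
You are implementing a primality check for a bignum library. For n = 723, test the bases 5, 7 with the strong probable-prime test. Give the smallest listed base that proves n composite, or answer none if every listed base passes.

5

n − 1 = 722 = 2^1 · 361, so s = 1 and d = 361.
Base 5: x_0 = 5^361 mod 723 = 5. x_0 ∉ {1, 722} and s = 1, so 5 is a Miller–Rabin witness and 723 is composite.
Base 7: x_0 = 7^361 mod 723 = 475. x_0 ∉ {1, 722} and s = 1, so 7 is a Miller–Rabin witness and 723 is composite.
The smallest witness among the given bases is 5.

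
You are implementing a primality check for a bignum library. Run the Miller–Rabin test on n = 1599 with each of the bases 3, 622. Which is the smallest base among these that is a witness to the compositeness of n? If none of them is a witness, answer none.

3

n − 1 = 1598 = 2^1 · 799, so s = 1 and d = 799.
Base 3: x_0 = 3^799 mod 1599 = 588. x_0 ∉ {1, 1598} and s = 1, so 3 is a Miller–Rabin witness and 1599 is composite.
Base 622: x_0 = 622^799 mod 1599 = 457. x_0 ∉ {1, 1598} and s = 1, so 622 is a Miller–Rabin witness and 1599 is composite.
The smallest witness among the given bases is 3.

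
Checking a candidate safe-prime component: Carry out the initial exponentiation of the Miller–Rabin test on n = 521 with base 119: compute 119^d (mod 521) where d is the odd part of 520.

n − 1 = 520 = 2^3 · 65, so s = 3 and d = 65.
By repeated squaring, 119^65 ≡ 286 (mod 521).

286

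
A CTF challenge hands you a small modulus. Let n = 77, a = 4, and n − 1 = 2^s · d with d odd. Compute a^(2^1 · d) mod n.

9

n − 1 = 76 = 2^2 · 19, so s = 2 and d = 19.
x_0 = 4^19 mod 77 = 25.
x_1 = 25^2 mod 77 = 9.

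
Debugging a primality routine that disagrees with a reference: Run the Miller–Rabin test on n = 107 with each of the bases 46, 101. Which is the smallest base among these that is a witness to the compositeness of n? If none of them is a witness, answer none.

n − 1 = 106 = 2^1 · 53, so s = 1 and d = 53.
Base 46: x_0 = 46^53 mod 107 = 106. x_0 = 106 ≡ −1, so 46 is not a witness.
Base 101: x_0 = 101^53 mod 107 = 1. x_0 = 1, so 101 is not a witness.
No listed base is a witness for 107.

none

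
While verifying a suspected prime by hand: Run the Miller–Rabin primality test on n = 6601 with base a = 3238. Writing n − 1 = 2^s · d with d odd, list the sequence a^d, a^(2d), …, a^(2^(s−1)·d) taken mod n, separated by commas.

4509, 1, 1

n − 1 = 6600 = 2^3 · 825, so s = 3 and d = 825.
x_0 = 3238^825 mod 6601 = 4509.
x_1 = 4509^2 mod 6601 = 1.
x_2 = 1^2 mod 6601 = 1.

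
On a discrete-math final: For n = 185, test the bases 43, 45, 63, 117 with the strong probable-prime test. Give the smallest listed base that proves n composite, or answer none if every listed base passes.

n − 1 = 184 = 2^3 · 23, so s = 3 and d = 23.
Base 43: x_0 = 43^23 mod 185 = 142. x_0 is neither 1 nor 184, so continue squaring. x_1 = 142^2 mod 185 = 184. x_1 ≡ −1, so 43 is not a witness.
Base 45: x_0 = 45^23 mod 185 = 125. x_0 is neither 1 nor 184, so continue squaring. x_1 = 125^2 mod 185 = 85. x_2 = 85^2 mod 185 = 10. Reached i = s−1 = 2 without hitting −1: 45 is a Miller–Rabin witness and 185 is composite.
Base 63: x_0 = 63^23 mod 185 = 47. x_0 is neither 1 nor 184, so continue squaring. x_1 = 47^2 mod 185 = 174. x_2 = 174^2 mod 185 = 121. Reached i = s−1 = 2 without hitting −1: 63 is a Miller–Rabin witness and 185 is composite.
Base 117: x_0 = 117^23 mod 185 = 68. x_0 is neither 1 nor 184, so continue squaring. x_1 = 68^2 mod 185 = 184. x_1 ≡ −1, so 117 is not a witness.
The smallest witness among the given bases is 45.

45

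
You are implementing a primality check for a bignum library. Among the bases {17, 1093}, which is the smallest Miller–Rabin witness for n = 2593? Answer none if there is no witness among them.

n − 1 = 2592 = 2^5 · 81, so s = 5 and d = 81.
Base 17: x_0 = 17^81 mod 2593 = 697. x_0 is neither 1 nor 2592, so continue squaring. x_1 = 697^2 mod 2593 = 918. x_2 = 918^2 mod 2593 = 2592. x_2 ≡ −1, so 17 is not a witness.
Base 1093: x_0 = 1093^81 mod 2593 = 2258. x_0 is neither 1 nor 2592, so continue squaring. x_1 = 2258^2 mod 2593 = 726. x_2 = 726^2 mod 2593 = 697. x_3 = 697^2 mod 2593 = 918. x_4 = 918^2 mod 2593 = 2592. x_4 ≡ −1, so 1093 is not a witness.
No listed base is a witness for 2593.

none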